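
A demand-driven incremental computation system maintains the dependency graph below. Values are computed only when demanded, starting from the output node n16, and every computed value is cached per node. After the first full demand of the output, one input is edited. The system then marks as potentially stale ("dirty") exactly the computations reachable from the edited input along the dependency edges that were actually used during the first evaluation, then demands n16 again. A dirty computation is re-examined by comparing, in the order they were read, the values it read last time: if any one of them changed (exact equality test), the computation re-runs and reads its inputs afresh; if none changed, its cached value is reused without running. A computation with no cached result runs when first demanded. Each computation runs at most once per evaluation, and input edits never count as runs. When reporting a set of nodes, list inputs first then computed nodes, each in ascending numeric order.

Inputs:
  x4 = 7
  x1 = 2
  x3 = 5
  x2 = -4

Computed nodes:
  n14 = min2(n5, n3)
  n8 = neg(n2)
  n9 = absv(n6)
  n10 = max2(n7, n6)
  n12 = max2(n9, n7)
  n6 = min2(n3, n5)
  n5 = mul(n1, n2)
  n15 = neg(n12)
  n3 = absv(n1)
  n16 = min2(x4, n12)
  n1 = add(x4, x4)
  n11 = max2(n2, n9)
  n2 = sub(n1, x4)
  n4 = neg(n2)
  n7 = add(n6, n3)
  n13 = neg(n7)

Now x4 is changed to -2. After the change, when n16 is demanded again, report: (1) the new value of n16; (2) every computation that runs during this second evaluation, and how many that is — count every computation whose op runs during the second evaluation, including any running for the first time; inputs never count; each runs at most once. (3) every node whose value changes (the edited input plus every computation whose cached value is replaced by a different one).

New value of n16: -2.
Computations that run: n1, n2, n3, n5, n6, n7, n9, n12, n16 — 9 in total.
Values that change: x4, n1, n2, n3, n5, n6, n7, n9, n12, n16.

First evaluation (everything demanded from the output):
  n1 = add(7, 7) = 14
  n2 = sub(14, 7) = 7
  n3 = absv(14) = 14
  n5 = mul(14, 7) = 98
  n6 = min2(14, 98) = 14
  n7 = add(14, 14) = 28
  n9 = absv(14) = 14
  n12 = max2(14, 28) = 28
  n16 = min2(7, 28) = 7

Propagation after the edit:
  n1: runs — x4 7->-2; x4 7->-2; result -4.
  n2: runs — n1 14->-4; x4 7->-2; result -2.
  n3: runs — n1 14->-4; result 4.
  n5: runs — n1 14->-4; n2 7->-2; result 8.
  n6: runs — n3 14->4; n5 98->8; result 4.
  n7: runs — n6 14->4; n3 14->4; result 8.
  n9: runs — n6 14->4; result 4.
  n12: runs — n9 14->4; n7 28->8; result 8.
  n16: runs — x4 7->-2; n12 28->8; result -2.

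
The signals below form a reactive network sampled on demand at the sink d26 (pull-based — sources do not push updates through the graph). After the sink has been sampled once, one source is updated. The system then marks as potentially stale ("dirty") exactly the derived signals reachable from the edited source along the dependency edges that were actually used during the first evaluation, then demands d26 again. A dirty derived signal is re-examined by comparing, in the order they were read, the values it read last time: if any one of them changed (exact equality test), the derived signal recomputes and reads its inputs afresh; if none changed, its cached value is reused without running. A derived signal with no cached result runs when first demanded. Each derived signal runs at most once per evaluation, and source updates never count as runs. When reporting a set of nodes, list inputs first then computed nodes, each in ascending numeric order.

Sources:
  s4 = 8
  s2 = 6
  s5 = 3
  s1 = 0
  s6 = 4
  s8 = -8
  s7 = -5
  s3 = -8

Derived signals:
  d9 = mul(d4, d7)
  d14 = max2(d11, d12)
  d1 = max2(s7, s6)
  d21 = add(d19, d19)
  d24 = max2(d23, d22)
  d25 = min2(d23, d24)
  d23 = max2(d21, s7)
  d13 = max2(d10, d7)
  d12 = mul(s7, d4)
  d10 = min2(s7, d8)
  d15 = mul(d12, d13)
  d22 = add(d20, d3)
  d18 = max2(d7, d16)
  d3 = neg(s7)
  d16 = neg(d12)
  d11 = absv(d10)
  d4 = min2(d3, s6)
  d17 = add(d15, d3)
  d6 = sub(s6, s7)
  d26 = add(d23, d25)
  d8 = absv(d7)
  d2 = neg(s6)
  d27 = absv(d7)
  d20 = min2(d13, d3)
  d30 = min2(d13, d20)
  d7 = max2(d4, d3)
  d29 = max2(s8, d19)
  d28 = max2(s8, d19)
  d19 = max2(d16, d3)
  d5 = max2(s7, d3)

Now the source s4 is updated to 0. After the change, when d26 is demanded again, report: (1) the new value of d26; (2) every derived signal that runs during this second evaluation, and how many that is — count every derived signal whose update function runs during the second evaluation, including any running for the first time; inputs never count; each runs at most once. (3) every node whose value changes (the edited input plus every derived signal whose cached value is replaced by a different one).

Initial pass — values computed on the first demand:
  d3 = neg(-5) = 5
  d4 = min2(5, 4) = 4
  d7 = max2(4, 5) = 5
  d8 = absv(5) = 5
  d10 = min2(-5, 5) = -5
  d12 = mul(-5, 4) = -20
  d13 = max2(-5, 5) = 5
  d16 = neg(-20) = 20
  d19 = max2(20, 5) = 20
  d20 = min2(5, 5) = 5
  d21 = add(20, 20) = 40
  d22 = add(5, 5) = 10
  d23 = max2(40, -5) = 40
  d24 = max2(40, 10) = 40
  d25 = min2(40, 40) = 40
  d26 = add(40, 40) = 80

Second demand — change propagation:
  no demanded computation ever read s4, so the edit dirties nothing and nothing runs.

The important point: nothing the output needs ever reads s4, so the edit is invisible to it.

d26 now evaluates to 80.
Run set: none (0 run).
Changed values: s4.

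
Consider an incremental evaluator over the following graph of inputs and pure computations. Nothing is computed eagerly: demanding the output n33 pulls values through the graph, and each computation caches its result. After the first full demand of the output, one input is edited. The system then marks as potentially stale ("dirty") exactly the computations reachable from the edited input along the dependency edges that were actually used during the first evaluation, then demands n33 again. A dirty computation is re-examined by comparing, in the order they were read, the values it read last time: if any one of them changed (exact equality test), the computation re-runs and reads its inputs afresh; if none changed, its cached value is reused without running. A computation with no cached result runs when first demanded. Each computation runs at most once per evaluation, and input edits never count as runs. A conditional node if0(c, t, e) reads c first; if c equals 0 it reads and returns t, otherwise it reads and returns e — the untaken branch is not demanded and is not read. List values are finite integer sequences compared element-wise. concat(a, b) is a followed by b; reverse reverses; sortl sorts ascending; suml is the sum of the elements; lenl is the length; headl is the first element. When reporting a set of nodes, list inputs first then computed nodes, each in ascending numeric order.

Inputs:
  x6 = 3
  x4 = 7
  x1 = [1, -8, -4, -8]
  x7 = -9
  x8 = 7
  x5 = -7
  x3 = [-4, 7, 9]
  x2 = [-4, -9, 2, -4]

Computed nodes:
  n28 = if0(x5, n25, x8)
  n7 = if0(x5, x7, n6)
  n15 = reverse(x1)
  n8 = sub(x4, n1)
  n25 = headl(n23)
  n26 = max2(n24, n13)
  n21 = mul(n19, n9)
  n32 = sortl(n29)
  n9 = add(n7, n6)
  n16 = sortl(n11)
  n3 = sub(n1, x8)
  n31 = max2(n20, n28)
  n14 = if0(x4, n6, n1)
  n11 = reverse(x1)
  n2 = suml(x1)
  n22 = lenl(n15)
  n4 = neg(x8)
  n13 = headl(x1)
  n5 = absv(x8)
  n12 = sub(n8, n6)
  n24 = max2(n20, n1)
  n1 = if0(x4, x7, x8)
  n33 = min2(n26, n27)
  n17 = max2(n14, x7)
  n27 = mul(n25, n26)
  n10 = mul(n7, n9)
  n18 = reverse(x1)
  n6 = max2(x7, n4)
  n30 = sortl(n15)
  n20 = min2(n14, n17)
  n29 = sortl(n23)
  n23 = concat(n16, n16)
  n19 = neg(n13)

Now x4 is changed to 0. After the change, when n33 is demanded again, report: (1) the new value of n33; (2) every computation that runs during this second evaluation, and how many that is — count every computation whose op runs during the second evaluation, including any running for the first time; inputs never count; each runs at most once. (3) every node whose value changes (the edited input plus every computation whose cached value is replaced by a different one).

Initial pass — values computed on the first demand:
  n1 = if0(x4=7 -> else branch x8) = 7
  n11 = reverse([1, -8, -4, -8]) = [-8, -4, -8, 1]
  n13 = headl([1, -8, -4, -8]) = 1
  n14 = if0(x4=7 -> else branch n1) = 7
  n16 = sortl([-8, -4, -8, 1]) = [-8, -8, -4, 1]
  n17 = max2(7, -9) = 7
  n20 = min2(7, 7) = 7
  n23 = concat([-8, -8, -4, 1], [-8, -8, -4, 1]) = [-8, -8, -4, 1, -8, -8, -4, 1]
  n24 = max2(7, 7) = 7
  n25 = headl([-8, -8, -4, 1, -8, -8, -4, 1]) = -8
  n26 = max2(7, 1) = 7
  n27 = mul(-8, 7) = -56
  n33 = min2(7, -56) = -56

Second demand — change propagation:
  n1: re-runs because x4 7->0; new result -9.
  n4: newly demanded (no cache) — executes and yields -7.
  n6: newly demanded (no cache) — executes and yields -7.
  n14: re-runs because x4 7->0; n1 7->-9; new result -7.
  n17: re-runs because n14 7->-7; new result -7.
  n20: re-runs because n14 7->-7; n17 7->-7; new result -7.
  n24: re-runs because n20 7->-7; n1 7->-9; new result -7.
  n26: re-runs because n24 7->-7; new result 1.
  n27: re-runs because n26 7->1; new result -8.
  n33: re-runs because n26 7->1; n27 -56->-8; new result -8.

The important point: the flipped condition pulls in fresh nodes; n4, n6 run for the first time.

n33 now evaluates to -8.
Run set: n1, n4, n6, n14, n17, n20, n24, n26, n27, n33 (10 run).
Changed values: x4, n1, n14, n17, n20, n24, n26, n27, n33.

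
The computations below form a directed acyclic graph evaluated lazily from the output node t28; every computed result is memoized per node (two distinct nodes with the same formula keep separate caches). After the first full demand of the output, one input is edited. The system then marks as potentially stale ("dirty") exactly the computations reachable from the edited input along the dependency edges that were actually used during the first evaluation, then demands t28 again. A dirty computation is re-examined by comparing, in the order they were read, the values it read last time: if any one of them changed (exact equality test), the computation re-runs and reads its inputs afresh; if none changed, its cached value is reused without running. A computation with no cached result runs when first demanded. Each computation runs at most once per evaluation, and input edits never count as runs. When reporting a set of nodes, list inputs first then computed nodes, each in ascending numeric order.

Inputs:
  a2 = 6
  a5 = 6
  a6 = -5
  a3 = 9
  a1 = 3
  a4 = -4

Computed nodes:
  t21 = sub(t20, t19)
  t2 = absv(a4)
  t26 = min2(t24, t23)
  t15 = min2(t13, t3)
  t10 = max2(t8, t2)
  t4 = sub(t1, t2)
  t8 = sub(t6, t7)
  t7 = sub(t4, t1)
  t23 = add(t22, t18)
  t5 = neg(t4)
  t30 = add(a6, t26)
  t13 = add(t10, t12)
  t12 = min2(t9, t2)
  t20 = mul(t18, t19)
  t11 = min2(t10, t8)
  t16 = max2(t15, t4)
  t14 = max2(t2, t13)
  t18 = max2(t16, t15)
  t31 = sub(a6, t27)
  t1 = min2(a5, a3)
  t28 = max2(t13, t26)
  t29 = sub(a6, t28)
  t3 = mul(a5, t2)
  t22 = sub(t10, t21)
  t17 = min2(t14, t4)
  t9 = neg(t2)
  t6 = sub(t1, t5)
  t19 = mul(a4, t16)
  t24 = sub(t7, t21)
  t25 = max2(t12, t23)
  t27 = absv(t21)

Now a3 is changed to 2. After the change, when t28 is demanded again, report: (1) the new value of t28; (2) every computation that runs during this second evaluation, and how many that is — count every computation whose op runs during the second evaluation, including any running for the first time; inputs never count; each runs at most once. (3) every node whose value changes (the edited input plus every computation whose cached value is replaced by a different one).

First demand of the output computes:
  t1 = min2(6, 9) = 6
  t2 = absv(-4) = 4
  t3 = mul(6, 4) = 24
  t4 = sub(6, 4) = 2
  t5 = neg(2) = -2
  t6 = sub(6, -2) = 8
  t7 = sub(2, 6) = -4
  t8 = sub(8, -4) = 12
  t9 = neg(4) = -4
  t10 = max2(12, 4) = 12
  t12 = min2(-4, 4) = -4
  t13 = add(12, -4) = 8
  t15 = min2(8, 24) = 8
  t16 = max2(8, 2) = 8
  t18 = max2(8, 8) = 8
  t19 = mul(-4, 8) = -32
  t20 = mul(8, -32) = -256
  t21 = sub(-256, -32) = -224
  t22 = sub(12, -224) = 236
  t23 = add(236, 8) = 244
  t24 = sub(-4, -224) = 220
  t26 = min2(220, 244) = 220
  t28 = max2(8, 220) = 220

After the edit, cleaning proceeds:
  t1: a read changed (a3 9->2) — executes, giving 2.
  t4: a read changed (t1 6->2) — executes, giving -2.
  t5: a read changed (t4 2->-2) — executes, giving 2.
  t6: a read changed (t1 6->2; t5 -2->2) — executes, giving 0.
  t7: a read changed (t4 2->-2; t1 6->2) — executes, giving -4 — identical to its old value.
  t8: a read changed (t6 8->0) — executes, giving 4.
  t10: a read changed (t8 12->4) — executes, giving 4.
  t13: a read changed (t10 12->4) — executes, giving 0.
  t15: a read changed (t13 8->0) — executes, giving 0.
  t16: a read changed (t15 8->0; t4 2->-2) — executes, giving 0.
  t18: a read changed (t16 8->0; t15 8->0) — executes, giving 0.
  t19: a read changed (t16 8->0) — executes, giving 0.
  t20: a read changed (t18 8->0; t19 -32->0) — executes, giving 0.
  t21: a read changed (t20 -256->0; t19 -32->0) — executes, giving 0.
  t22: a read changed (t10 12->4; t21 -224->0) — executes, giving 4.
  t23: a read changed (t22 236->4; t18 8->0) — executes, giving 4.
  t24: a read changed (t21 -224->0) — executes, giving -4.
  t26: a read changed (t24 220->-4; t23 244->4) — executes, giving -4.
  t28: a read changed (t13 8->0; t26 220->-4) — executes, giving 0.

Demanding t28 again yields 0.
19 computations run: t1, t4, t5, t6, t7, t8, t10, t13, t15, t16, t18, t19, t20, t21, t22, t23, t24, t26, t28.
The nodes whose values change: a3, t1, t4, t5, t6, t8, t10, t13, t15, t16, t18, t19, t20, t21, t22, t23, t24, t26, t28.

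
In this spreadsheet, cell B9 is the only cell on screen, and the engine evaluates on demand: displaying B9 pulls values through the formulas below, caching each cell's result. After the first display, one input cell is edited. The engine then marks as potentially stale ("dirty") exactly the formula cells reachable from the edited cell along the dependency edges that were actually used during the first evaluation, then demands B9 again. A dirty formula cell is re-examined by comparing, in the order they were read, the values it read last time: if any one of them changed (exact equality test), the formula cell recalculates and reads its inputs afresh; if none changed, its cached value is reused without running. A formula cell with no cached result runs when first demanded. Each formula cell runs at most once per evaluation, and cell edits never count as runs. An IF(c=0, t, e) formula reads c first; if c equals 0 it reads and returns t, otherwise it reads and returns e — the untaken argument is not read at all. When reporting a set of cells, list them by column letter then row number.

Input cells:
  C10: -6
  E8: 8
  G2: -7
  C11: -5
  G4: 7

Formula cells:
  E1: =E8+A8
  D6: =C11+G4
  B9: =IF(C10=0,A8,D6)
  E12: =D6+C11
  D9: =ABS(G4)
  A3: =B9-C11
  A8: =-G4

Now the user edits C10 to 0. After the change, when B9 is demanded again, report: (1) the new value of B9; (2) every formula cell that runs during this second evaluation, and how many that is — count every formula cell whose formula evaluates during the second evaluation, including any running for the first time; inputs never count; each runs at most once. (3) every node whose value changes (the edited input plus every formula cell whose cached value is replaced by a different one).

B9 now evaluates to -7.
Run set: A8, B9 (2 run).
Changed values: B9, C10.
The important point: the flipped condition pulls in fresh nodes; A8 runs for the first time.

Initial pass — values computed on the first demand:
  D6 = -5 + 7 = 2
  B9 = IF(C10=0: C10=-6 -> else branch D6) = 2

Second demand — change propagation:
  A8: newly demanded (no cache) — executes and yields -7.
  B9: re-runs because C10 -6->0; new result -7.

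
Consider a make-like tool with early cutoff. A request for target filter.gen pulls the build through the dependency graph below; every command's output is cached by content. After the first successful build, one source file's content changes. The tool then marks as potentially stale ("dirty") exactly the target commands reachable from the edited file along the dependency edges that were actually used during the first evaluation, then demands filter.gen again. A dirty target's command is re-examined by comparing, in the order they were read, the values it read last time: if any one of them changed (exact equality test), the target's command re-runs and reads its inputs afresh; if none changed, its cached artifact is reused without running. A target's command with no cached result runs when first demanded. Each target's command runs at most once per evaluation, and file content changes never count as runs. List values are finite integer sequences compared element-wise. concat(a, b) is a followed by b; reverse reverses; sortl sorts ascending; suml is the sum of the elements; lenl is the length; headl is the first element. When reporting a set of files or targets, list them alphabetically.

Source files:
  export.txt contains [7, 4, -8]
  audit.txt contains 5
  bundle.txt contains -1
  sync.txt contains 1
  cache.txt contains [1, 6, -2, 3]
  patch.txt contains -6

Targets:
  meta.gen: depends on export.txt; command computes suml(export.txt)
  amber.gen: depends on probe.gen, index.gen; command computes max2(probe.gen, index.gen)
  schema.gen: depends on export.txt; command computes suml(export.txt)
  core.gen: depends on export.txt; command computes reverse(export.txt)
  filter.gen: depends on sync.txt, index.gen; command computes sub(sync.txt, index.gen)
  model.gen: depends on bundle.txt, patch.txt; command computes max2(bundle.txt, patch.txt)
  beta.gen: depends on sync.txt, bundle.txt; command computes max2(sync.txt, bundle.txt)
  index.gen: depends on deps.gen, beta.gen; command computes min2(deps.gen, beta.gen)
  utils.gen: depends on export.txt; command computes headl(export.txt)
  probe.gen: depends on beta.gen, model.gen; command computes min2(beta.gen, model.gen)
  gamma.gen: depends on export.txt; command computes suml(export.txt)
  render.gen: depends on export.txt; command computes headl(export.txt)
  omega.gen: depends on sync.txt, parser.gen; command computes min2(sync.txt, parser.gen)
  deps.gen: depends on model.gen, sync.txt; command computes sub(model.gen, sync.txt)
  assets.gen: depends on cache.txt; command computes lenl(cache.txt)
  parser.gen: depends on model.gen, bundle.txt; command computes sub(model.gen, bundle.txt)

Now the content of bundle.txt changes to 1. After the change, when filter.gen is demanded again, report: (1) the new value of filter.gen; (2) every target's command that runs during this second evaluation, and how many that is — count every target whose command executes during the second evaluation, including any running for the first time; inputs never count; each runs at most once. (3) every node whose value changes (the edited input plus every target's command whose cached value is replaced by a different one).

Demanding filter.gen again yields 1.
5 target commands run: beta.gen, deps.gen, filter.gen, index.gen, model.gen.
The nodes whose values change: bundle.txt, deps.gen, filter.gen, index.gen, model.gen.

First demand of the output computes:
  beta.gen = max2(1, -1) = 1
  model.gen = max2(-1, -6) = -1
  deps.gen = sub(-1, 1) = -2
  index.gen = min2(-2, 1) = -2
  filter.gen = sub(1, -2) = 3

After the edit, cleaning proceeds:
  beta.gen: a read changed (bundle.txt -1->1) — executes, giving 1 — identical to its old value.
  model.gen: a read changed (bundle.txt -1->1) — executes, giving 1.
  deps.gen: a read changed (model.gen -1->1) — executes, giving 0.
  index.gen: a read changed (deps.gen -2->0) — executes, giving 0.
  filter.gen: a read changed (index.gen -2->0) — executes, giving 1.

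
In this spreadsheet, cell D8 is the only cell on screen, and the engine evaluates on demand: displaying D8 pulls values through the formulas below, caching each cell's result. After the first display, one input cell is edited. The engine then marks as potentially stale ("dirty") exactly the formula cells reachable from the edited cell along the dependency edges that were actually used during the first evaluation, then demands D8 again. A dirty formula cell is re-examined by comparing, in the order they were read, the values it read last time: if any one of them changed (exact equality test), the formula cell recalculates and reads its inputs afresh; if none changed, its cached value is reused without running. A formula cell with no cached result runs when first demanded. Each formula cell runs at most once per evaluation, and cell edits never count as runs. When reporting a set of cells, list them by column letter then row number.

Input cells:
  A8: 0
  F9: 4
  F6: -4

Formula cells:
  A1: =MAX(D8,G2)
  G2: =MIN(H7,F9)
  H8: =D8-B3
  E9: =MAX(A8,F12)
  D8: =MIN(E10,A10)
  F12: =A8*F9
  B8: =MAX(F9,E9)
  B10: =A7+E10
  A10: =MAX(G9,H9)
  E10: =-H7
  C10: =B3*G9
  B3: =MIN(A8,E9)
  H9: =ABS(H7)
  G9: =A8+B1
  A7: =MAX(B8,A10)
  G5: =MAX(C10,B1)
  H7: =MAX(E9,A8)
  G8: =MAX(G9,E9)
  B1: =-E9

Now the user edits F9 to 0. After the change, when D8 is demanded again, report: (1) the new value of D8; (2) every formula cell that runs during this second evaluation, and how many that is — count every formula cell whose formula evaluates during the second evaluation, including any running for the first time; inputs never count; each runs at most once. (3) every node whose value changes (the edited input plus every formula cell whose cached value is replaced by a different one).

D8 now evaluates to 0.
Run set: F12 (1 run).
Changed values: F9.
The important point: F12 recomputes to an identical value, and the output ends up unchanged.

Initial pass — values computed on the first demand:
  F12 = 0 * 4 = 0
  E9 = MAX(0, 0) = 0
  B1 = -(0) = 0
  G9 = 0 + 0 = 0
  H7 = MAX(0, 0) = 0
  E10 = -(0) = 0
  H9 = ABS(0) = 0
  A10 = MAX(0, 0) = 0
  D8 = MIN(0, 0) = 0

Second demand — change propagation:
  F12: re-runs because F9 4->0; new result 0 (unchanged).
  E9: re-examined; everything it read last time is the same (A8 unchanged, F12 unchanged) — cache 0 kept, no run.
  B1: re-examined; everything it read last time is the same (E9 unchanged) — cache 0 kept, no run.
  G9: re-examined; everything it read last time is the same (A8 unchanged, B1 unchanged) — cache 0 kept, no run.
  H7: re-examined; everything it read last time is the same (E9 unchanged, A8 unchanged) — cache 0 kept, no run.
  E10: re-examined; everything it read last time is the same (H7 unchanged) — cache 0 kept, no run.
  H9: re-examined; everything it read last time is the same (H7 unchanged) — cache 0 kept, no run.
  A10: re-examined; everything it read last time is the same (G9 unchanged, H9 unchanged) — cache 0 kept, no run.
  D8: re-examined; everything it read last time is the same (E10 unchanged, A10 unchanged) — cache 0 kept, no run.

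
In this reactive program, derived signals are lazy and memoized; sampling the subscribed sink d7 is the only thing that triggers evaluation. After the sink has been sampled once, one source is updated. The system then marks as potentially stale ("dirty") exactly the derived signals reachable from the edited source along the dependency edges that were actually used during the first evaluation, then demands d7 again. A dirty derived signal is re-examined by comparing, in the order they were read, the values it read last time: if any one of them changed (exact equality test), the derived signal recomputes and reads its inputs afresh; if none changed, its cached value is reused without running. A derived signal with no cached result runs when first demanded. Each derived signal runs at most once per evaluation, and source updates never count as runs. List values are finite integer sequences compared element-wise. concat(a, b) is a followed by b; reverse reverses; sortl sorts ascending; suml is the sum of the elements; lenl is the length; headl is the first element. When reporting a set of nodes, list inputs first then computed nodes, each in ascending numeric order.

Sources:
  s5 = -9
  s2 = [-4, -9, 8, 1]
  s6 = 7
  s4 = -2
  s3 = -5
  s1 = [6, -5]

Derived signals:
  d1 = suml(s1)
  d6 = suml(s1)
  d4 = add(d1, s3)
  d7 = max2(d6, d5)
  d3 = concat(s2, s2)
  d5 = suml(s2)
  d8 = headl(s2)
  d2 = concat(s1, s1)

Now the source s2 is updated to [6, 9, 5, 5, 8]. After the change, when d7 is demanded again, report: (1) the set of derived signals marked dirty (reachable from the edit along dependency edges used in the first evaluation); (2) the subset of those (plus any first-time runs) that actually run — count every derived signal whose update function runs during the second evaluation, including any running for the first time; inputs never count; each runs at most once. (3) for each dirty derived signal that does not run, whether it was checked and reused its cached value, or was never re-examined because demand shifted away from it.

The edit dirties: d5, d7.
2 derived signals run: d5, d7.
No dirty derived signal escaped a run.

First demand of the output computes:
  d5 = suml([-4, -9, 8, 1]) = -4
  d6 = suml([6, -5]) = 1
  d7 = max2(1, -4) = 1

After the edit, cleaning proceeds:
  d5: a read changed (s2 [-4, -9, 8, 1]->[6, 9, 5, 5, 8]) — executes, giving 33.
  d7: a read changed (d5 -4->33) — executes, giving 33.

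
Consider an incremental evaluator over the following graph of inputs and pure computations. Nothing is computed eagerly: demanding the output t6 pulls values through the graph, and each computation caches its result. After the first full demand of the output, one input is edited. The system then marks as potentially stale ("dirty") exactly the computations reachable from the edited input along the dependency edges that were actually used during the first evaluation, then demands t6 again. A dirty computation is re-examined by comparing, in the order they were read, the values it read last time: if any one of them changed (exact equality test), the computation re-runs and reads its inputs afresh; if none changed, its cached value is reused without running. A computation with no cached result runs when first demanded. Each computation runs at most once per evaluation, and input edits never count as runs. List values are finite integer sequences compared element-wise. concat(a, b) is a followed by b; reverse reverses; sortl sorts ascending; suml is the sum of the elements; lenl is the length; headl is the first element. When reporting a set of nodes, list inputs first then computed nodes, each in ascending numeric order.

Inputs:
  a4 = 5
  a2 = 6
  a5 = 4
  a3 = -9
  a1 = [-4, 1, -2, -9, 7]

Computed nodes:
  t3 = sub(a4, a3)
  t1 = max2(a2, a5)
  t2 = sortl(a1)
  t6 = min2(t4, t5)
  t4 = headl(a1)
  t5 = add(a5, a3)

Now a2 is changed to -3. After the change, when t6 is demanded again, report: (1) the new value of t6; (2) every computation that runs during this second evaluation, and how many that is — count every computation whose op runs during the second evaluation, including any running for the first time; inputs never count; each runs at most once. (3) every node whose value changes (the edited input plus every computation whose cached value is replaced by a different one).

Initial pass — values computed on the first demand:
  t4 = headl([-4, 1, -2, -9, 7]) = -4
  t5 = add(4, -9) = -5
  t6 = min2(-4, -5) = -5

Second demand — change propagation:
  no demanded computation ever read a2, so the edit dirties nothing and nothing runs.

The important point: nothing the output needs ever reads a2, so the edit is invisible to it.

t6 now evaluates to -5.
Run set: none (0 run).
Changed values: a2.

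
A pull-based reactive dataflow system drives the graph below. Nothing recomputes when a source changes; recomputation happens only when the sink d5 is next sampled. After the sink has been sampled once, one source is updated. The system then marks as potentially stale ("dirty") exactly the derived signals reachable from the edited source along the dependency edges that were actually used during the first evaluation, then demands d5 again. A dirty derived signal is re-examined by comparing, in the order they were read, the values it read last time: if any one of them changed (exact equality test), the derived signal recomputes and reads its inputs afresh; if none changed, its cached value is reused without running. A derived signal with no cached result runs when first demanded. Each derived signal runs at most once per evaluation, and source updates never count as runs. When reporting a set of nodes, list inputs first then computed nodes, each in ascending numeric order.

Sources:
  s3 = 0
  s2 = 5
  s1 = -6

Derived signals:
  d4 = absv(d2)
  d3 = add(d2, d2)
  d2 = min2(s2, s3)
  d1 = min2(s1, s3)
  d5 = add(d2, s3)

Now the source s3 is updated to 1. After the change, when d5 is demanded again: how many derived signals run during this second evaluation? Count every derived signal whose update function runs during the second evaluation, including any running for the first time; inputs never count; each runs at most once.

First evaluation (everything demanded from the output):
  d2 = min2(5, 0) = 0
  d5 = add(0, 0) = 0

Propagation after the edit:
  d2: runs — s3 0->1; result 1.
  d5: runs — d2 0->1; s3 0->1; result 2.

Derived signals that run: d2, d5 — 2 in total.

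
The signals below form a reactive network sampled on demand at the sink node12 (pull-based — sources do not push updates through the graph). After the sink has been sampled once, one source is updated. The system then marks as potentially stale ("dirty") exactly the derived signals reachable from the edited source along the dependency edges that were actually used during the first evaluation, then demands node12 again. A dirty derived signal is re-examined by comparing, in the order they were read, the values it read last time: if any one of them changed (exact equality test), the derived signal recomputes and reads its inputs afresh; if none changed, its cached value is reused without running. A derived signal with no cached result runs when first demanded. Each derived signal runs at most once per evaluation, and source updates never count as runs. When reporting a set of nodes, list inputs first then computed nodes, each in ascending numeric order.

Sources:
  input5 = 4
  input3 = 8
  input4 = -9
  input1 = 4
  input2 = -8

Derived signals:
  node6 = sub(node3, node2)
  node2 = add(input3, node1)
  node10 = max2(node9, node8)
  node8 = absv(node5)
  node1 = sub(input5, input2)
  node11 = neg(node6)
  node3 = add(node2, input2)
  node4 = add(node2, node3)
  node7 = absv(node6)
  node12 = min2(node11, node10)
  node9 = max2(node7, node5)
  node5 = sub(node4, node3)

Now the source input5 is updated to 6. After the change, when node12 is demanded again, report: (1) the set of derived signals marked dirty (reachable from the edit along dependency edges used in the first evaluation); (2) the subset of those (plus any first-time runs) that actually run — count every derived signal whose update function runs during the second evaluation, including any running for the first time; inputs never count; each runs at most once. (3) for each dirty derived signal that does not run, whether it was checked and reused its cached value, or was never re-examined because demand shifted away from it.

Initial pass — values computed on the first demand:
  node1 = sub(4, -8) = 12
  node2 = add(8, 12) = 20
  node3 = add(20, -8) = 12
  node4 = add(20, 12) = 32
  node5 = sub(32, 12) = 20
  node6 = sub(12, 20) = -8
  node7 = absv(-8) = 8
  node8 = absv(20) = 20
  node9 = max2(8, 20) = 20
  node10 = max2(20, 20) = 20
  node11 = neg(-8) = 8
  node12 = min2(8, 20) = 8

Second demand — change propagation:
  node1: re-runs because input5 4->6; new result 14.
  node2: re-runs because node1 12->14; new result 22.
  node3: re-runs because node2 20->22; new result 14.
  node4: re-runs because node2 20->22; node3 12->14; new result 36.
  node5: re-runs because node4 32->36; node3 12->14; new result 22.
  node6: re-runs because node3 12->14; node2 20->22; new result -8 (unchanged).
  node7: re-examined; everything it read last time is the same (node6 unchanged) — cache 8 kept, no run.
  node8: re-runs because node5 20->22; new result 22.
  node9: re-runs because node5 20->22; new result 22.
  node10: re-runs because node9 20->22; node8 20->22; new result 22.
  node11: re-examined; everything it read last time is the same (node6 unchanged) — cache 8 kept, no run.
  node12: re-runs because node10 20->22; new result 8 (unchanged).

The important point: at node7 every value read last time is unchanged, so the dirty flag clears without a run.

Dirty set: node1, node2, node3, node4, node5, node6, node7, node8, node9, node10, node11, node12.
Run set: node1, node2, node3, node4, node5, node6, node8, node9, node10, node12 (10 run).
Re-examined without running (cache reused): node7, node11.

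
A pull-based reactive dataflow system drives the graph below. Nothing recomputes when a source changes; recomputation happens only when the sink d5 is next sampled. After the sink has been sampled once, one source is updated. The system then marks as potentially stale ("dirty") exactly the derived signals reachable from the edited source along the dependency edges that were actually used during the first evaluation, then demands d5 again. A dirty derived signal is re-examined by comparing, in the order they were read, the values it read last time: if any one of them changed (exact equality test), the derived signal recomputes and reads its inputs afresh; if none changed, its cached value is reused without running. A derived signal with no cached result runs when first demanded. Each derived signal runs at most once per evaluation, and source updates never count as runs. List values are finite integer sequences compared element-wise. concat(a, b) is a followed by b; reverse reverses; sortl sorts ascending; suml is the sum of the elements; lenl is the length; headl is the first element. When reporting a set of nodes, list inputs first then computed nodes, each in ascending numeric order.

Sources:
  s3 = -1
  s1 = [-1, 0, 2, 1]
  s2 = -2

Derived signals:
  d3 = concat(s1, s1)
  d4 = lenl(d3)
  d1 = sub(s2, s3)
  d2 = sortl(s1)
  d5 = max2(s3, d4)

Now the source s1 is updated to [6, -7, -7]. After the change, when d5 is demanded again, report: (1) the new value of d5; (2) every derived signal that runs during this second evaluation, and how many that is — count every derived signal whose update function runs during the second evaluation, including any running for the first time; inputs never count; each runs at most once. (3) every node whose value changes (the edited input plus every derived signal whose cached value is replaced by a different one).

New value of d5: 6.
Derived signals that run: d3, d4, d5 — 3 in total.
Values that change: s1, d3, d4, d5.

First evaluation (everything demanded from the output):
  d3 = concat([-1, 0, 2, 1], [-1, 0, 2, 1]) = [-1, 0, 2, 1, -1, 0, 2, 1]
  d4 = lenl([-1, 0, 2, 1, -1, 0, 2, 1]) = 8
  d5 = max2(-1, 8) = 8

Propagation after the edit:
  d3: runs — s1 [-1, 0, 2, 1]->[6, -7, -7]; s1 [-1, 0, 2, 1]->[6, -7, -7]; result [6, -7, -7, 6, -7, -7].
  d4: runs — d3 [-1, 0, 2, 1, -1, 0, 2, 1]->[6, -7, -7, 6, -7, -7]; result 6.
  d5: runs — d4 8->6; result 6.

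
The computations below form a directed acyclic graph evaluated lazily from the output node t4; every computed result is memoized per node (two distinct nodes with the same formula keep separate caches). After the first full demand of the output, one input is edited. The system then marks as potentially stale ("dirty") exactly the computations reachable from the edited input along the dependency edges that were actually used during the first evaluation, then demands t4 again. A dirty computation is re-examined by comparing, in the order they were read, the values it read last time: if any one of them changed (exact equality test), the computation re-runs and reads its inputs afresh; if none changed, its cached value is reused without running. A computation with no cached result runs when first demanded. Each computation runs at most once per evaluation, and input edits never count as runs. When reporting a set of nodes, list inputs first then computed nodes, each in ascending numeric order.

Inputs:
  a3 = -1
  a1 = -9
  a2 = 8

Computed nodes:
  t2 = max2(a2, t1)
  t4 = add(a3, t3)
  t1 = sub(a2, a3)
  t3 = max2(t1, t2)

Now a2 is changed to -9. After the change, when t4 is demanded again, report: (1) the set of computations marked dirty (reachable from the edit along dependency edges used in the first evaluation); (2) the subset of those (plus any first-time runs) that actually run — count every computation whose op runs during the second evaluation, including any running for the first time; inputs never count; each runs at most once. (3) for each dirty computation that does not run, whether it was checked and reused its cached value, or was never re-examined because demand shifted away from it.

The edit dirties: t1, t2, t3, t4.
4 computations run: t1, t2, t3, t4.
No dirty computation escaped a run.

First demand of the output computes:
  t1 = sub(8, -1) = 9
  t2 = max2(8, 9) = 9
  t3 = max2(9, 9) = 9
  t4 = add(-1, 9) = 8

After the edit, cleaning proceeds:
  t1: a read changed (a2 8->-9) — executes, giving -8.
  t2: a read changed (a2 8->-9; t1 9->-8) — executes, giving -8.
  t3: a read changed (t1 9->-8; t2 9->-8) — executes, giving -8.
  t4: a read changed (t3 9->-8) — executes, giving -9.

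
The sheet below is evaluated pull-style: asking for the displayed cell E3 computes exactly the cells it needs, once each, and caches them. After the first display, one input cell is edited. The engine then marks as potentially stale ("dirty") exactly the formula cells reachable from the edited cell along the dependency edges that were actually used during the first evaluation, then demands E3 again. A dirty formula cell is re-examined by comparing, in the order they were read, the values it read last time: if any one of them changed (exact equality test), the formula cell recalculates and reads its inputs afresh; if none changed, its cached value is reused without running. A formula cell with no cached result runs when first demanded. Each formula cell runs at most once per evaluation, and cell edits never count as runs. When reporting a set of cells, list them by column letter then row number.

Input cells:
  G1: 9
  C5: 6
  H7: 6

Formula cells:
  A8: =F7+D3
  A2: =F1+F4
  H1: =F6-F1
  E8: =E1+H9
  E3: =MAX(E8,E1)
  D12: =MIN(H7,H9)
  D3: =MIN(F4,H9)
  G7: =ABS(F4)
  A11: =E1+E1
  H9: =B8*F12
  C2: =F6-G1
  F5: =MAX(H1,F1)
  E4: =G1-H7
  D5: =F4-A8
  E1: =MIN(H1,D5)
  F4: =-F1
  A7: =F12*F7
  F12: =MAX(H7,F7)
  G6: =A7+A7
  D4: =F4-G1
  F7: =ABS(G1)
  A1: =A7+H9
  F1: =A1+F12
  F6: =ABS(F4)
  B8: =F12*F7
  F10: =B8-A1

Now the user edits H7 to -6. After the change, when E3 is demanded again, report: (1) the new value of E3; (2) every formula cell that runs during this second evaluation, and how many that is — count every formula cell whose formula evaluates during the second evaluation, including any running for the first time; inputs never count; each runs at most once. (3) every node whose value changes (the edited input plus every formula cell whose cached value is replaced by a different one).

Demanding E3 again yields 720.
1 formula cells run: F12.
The nodes whose values change: H7.
Note the absorption at F12: it re-runs yet its value is the same, leaving the output's value untouched.

First demand of the output computes:
  F7 = ABS(9) = 9
  F12 = MAX(6, 9) = 9
  A7 = 9 * 9 = 81
  B8 = 9 * 9 = 81
  H9 = 81 * 9 = 729
  A1 = 81 + 729 = 810
  F1 = 810 + 9 = 819
  F4 = -(819) = -819
  D3 = MIN(-819, 729) = -819
  A8 = 9 + -819 = -810
  D5 = -819 - -810 = -9
  F6 = ABS(-819) = 819
  H1 = 819 - 819 = 0
  E1 = MIN(0, -9) = -9
  E8 = -9 + 729 = 720
  E3 = MAX(720, -9) = 720

After the edit, cleaning proceeds:
  F12: a read changed (H7 6->-6) — executes, giving 9 — identical to its old value.
  A7: dirty, but its reads are unchanged (F12 unchanged, F7 unchanged); cached 81 stands.
  B8: dirty, but its reads are unchanged (F12 unchanged, F7 unchanged); cached 81 stands.
  H9: dirty, but its reads are unchanged (B8 unchanged, F12 unchanged); cached 729 stands.
  A1: dirty, but its reads are unchanged (A7 unchanged, H9 unchanged); cached 810 stands.
  F1: dirty, but its reads are unchanged (A1 unchanged, F12 unchanged); cached 819 stands.
  F4: dirty, but its reads are unchanged (F1 unchanged); cached -819 stands.
  D3: dirty, but its reads are unchanged (F4 unchanged, H9 unchanged); cached -819 stands.
  A8: dirty, but its reads are unchanged (F7 unchanged, D3 unchanged); cached -810 stands.
  D5: dirty, but its reads are unchanged (F4 unchanged, A8 unchanged); cached -9 stands.
  F6: dirty, but its reads are unchanged (F4 unchanged); cached 819 stands.
  H1: dirty, but its reads are unchanged (F6 unchanged, F1 unchanged); cached 0 stands.
  E1: dirty, but its reads are unchanged (H1 unchanged, D5 unchanged); cached -9 stands.
  E8: dirty, but its reads are unchanged (E1 unchanged, H9 unchanged); cached 720 stands.
  E3: dirty, but its reads are unchanged (E8 unchanged, E1 unchanged); cached 720 stands.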